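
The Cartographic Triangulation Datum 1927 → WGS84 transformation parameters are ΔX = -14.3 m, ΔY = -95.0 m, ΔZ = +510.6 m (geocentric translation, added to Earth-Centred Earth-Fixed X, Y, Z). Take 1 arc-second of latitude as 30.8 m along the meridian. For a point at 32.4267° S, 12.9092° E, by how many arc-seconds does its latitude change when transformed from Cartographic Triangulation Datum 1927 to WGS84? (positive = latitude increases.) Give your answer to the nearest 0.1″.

Δφ = 13.4″

sin φ = -0.536220, cos φ = 0.844078, sin λ = 0.223407, cos λ = 0.974725.
North component: ΔN = −sin φ cos λ·ΔX − sin φ sin λ·ΔY + cos φ·ΔZ = −(-0.536220)(0.974725)(-14.3) − (-0.536220)(0.223407)(-95.0) + (0.844078)(510.6) = 412.13 m.
1° of latitude spans 3600 × 30.80 = 110880 m, so Δφ = 412.13 / 110880 × 3600 = 13.381″.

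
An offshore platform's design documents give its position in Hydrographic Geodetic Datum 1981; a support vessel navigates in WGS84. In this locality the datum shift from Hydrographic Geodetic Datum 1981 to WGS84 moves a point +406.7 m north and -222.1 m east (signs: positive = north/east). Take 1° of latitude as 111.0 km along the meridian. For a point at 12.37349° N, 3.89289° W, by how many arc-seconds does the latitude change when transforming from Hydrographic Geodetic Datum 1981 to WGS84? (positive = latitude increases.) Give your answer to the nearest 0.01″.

1° of latitude = 111.0 km, so Δφ = 406.7 / 111000 = 0.0036640° = 13.190″.

Δφ = 13.19″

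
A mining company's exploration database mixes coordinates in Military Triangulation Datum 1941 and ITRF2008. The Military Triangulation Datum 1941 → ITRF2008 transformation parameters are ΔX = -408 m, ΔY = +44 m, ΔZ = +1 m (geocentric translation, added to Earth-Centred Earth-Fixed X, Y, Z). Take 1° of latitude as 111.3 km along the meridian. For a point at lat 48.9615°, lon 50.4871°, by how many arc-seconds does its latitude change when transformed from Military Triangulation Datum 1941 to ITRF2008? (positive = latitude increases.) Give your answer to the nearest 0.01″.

sin φ = 0.754269, cos φ = 0.656566, sin λ = 0.771481, cos λ = 0.636252.
North component: ΔN = −sin φ cos λ·ΔX − sin φ sin λ·ΔY + cos φ·ΔZ = −(0.754269)(0.636252)(-408) − (0.754269)(0.771481)(44) + (0.656566)(1) = 170.85 m.
1° of latitude spans 111300 m, so Δφ = 170.85 / 111300 × 3600 = 5.526″.

Δφ = 5.53″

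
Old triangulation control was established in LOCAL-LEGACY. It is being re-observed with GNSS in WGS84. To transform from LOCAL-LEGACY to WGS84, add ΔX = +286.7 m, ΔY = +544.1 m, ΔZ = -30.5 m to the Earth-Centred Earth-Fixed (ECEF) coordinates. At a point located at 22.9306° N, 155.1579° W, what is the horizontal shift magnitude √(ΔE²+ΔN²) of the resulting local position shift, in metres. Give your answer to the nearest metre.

At φ = 22.9306°, λ = -155.1579°: sin φ = 0.389616, cos φ = 0.920977, sin λ = -0.420119, cos λ = -0.907469.
ΔE = −sin λ·ΔX + cos λ·ΔY = −(-0.420119)·(286.7) + (-0.907469)·(544.1) = -373.31 m.
ΔN = −sin φ cos λ·ΔX − sin φ sin λ·ΔY + cos φ·ΔZ = −(0.389616)(-0.907469)(286.7) − (0.389616)(-0.420119)(544.1) + (0.920977)(-30.5) = 162.34 m.
Horizontal magnitude = √(ΔE² + ΔN²) = √((-373.31)² + 162.34²) = 407.08 m.

407 m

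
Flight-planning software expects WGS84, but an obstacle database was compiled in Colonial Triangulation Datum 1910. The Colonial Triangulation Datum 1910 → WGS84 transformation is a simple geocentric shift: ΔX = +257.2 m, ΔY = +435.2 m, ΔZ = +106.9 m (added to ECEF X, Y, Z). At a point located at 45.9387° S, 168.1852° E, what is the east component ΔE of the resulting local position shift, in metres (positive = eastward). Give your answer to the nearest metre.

The local east axis at (φ, λ) is (−sin λ, cos λ, 0), so ΔE = −sin(168.1852°)·257.2 + cos(168.1852°)·435.2 = -478.64 m.

ΔE = -479 m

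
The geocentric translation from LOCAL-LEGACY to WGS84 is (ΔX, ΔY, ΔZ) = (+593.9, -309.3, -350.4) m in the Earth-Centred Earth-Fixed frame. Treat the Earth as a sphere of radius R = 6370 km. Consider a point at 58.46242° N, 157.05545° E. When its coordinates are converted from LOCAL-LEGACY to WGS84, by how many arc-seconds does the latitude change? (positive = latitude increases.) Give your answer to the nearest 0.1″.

Δφ = 12.5″

sin φ = 0.852297, cos φ = 0.523058, sin λ = 0.389840, cos λ = -0.920883.
North component: ΔN = −sin φ cos λ·ΔX − sin φ sin λ·ΔY + cos φ·ΔZ = −(0.852297)(-0.920883)(593.9) − (0.852297)(0.389840)(-309.3) + (0.523058)(-350.4) = 385.62 m.
1° of latitude spans πR/180 = 111177 m, so Δφ = 385.62 / 111177 × 3600 = 12.487″.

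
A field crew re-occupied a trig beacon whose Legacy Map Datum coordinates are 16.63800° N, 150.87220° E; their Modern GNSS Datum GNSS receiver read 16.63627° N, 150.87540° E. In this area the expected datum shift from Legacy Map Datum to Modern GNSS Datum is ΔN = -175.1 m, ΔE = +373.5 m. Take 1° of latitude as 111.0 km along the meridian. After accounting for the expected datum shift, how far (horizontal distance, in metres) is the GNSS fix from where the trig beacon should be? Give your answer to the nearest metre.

37 m

Observed coordinate differences: Δφ = -0.00173°, Δλ = +0.00320°.
Converting to metres (1° lat = 111000 m, cos φ = 0.958133): observed ΔN = -192.0 m, observed ΔE = 340.3 m.
Subtracting the expected shift leaves a residual of -192.0 − (-175.1) = -16.9 m north and 340.3 − (373.5) = -33.2 m east.
Residual distance = √((-16.9)² + (-33.2)²) = 37.2 m.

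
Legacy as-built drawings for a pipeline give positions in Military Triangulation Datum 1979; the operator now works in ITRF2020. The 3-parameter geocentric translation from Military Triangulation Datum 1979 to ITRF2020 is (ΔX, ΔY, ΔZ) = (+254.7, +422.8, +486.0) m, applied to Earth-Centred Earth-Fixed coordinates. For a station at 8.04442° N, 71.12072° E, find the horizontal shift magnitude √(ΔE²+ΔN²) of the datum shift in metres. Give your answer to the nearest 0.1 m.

426.6 m

At φ = 8.04442°, λ = 71.12072°: sin φ = 0.139941, cos φ = 0.990160, sin λ = 0.946202, cos λ = 0.323575.
ΔE = −sin λ·ΔX + cos λ·ΔY = −(0.946202)·(254.7) + (0.323575)·(422.8) = -104.19 m.
ΔN = −sin φ cos λ·ΔX − sin φ sin λ·ΔY + cos φ·ΔZ = −(0.139941)(0.323575)(254.7) − (0.139941)(0.946202)(422.8) + (0.990160)(486.0) = 413.70 m.
Horizontal magnitude = √(ΔE² + ΔN²) = √((-104.19)² + 413.70²) = 426.62 m.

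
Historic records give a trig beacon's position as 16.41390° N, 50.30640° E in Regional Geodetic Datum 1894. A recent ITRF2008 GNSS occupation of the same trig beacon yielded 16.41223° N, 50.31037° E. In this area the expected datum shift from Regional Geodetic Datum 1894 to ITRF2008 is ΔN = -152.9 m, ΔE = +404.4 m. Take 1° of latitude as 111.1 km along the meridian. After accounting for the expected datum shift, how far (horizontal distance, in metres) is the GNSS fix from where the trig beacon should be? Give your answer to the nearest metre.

38 m

Observed coordinate differences: Δφ = -0.00167°, Δλ = +0.00397°.
Converting to metres (1° lat = 111100 m, cos φ = 0.959245): observed ΔN = -185.5 m, observed ΔE = 423.1 m.
Subtracting the expected shift leaves a residual of -185.5 − (-152.9) = -32.6 m north and 423.1 − (404.4) = 18.7 m east.
Residual distance = √((-32.6)² + 18.7²) = 37.6 m.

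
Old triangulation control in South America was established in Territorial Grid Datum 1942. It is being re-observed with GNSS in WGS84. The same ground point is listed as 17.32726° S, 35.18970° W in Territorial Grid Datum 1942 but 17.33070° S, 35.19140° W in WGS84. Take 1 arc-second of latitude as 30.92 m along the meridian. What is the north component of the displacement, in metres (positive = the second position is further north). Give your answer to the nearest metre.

ΔN = -383 m

Δφ = -17.33070° − -17.32726° = -0.00344°; Δλ = -35.19140° − -35.18970° = -0.00170°.
1° of latitude = 3600 × 30.92 = 111312 m.
ΔN = Δφ × 111312 = -382.9 m; ΔE = Δλ × 111312 × cos(-17.32726°) = -0.00170 × 111312 × 0.954619 = -180.6 m.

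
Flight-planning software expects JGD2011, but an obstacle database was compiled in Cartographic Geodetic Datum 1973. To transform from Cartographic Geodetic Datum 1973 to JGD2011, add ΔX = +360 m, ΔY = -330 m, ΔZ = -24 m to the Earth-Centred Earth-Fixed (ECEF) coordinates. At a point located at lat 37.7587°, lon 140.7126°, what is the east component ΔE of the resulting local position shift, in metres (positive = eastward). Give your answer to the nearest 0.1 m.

ΔE = 27.5 m

The local east axis at (φ, λ) is (−sin λ, cos λ, 0), so ΔE = −sin(140.7126°)·360 + cos(140.7126°)·(-330) = 27.46 m.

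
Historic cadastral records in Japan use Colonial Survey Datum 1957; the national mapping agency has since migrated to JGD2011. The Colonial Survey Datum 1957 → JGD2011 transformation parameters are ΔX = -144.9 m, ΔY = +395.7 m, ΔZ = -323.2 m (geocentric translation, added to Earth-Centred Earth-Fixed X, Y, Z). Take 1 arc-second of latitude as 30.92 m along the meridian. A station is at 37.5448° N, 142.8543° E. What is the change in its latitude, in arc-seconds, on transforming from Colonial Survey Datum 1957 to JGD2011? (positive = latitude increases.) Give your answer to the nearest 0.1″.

Δφ = -15.3″

sin φ = 0.609382, cos φ = 0.792877, sin λ = 0.603844, cos λ = -0.797103.
North component: ΔN = −sin φ cos λ·ΔX − sin φ sin λ·ΔY + cos φ·ΔZ = −(0.609382)(-0.797103)(-144.9) − (0.609382)(0.603844)(395.7) + (0.792877)(-323.2) = -472.25 m.
1° of latitude spans 3600 × 30.92 = 111312 m, so Δφ = -472.25 / 111312 × 3600 = -15.273″.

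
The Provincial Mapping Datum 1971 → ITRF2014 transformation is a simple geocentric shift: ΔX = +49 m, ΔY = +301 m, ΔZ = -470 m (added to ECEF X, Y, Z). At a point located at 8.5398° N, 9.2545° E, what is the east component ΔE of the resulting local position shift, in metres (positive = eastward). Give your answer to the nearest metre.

The local east axis at (φ, λ) is (−sin λ, cos λ, 0), so ΔE = −sin(9.2545°)·49 + cos(9.2545°)·301 = 289.20 m.

ΔE = 289 m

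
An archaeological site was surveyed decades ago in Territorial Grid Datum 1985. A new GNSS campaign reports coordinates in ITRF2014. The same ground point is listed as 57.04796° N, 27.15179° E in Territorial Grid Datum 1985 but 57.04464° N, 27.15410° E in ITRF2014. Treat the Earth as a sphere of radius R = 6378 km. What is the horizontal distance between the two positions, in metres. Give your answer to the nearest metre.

Δφ = 57.04464° − 57.04796° = -0.00332°; Δλ = 27.15410° − 27.15179° = +0.00231°.
1° along a meridian = πR/180 = 111317 m.
ΔN = Δφ × 111317 = -369.6 m; ΔE = Δλ × 111317 × cos(57.04796°) = +0.00231 × 111317 × 0.543937 = 139.9 m.
Distance = √(ΔE² + ΔN²) = √(139.9² + (-369.6)²) = 395.2 m.

395 m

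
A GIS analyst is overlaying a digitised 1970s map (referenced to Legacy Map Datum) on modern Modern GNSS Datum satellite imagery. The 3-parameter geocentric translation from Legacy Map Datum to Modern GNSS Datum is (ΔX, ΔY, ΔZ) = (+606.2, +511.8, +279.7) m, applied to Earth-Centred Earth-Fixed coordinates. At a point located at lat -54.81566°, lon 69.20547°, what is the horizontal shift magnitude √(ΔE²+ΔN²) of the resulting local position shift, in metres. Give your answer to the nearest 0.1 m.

At φ = -54.81566°, λ = 69.20547°: sin φ = -0.817302, cos φ = 0.576209, sin λ = 0.934860, cos λ = 0.355018.
ΔE = −sin λ·ΔX + cos λ·ΔY = −(0.934860)·(606.2) + (0.355018)·(511.8) = -385.01 m.
ΔN = −sin φ cos λ·ΔX − sin φ sin λ·ΔY + cos φ·ΔZ = −(-0.817302)(0.355018)(606.2) − (-0.817302)(0.934860)(511.8) + (0.576209)(279.7) = 728.11 m.
Horizontal magnitude = √(ΔE² + ΔN²) = √((-385.01)² + 728.11²) = 823.63 m.

823.6 m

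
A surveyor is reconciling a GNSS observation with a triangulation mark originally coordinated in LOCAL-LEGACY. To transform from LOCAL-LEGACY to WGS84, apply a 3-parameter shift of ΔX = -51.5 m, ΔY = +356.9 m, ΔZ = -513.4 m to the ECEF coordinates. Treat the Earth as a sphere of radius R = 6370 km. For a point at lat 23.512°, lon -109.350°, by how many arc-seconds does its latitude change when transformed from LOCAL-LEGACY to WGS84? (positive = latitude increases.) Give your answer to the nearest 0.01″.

sin φ = 0.398941, cos φ = 0.916977, sin λ = -0.943512, cos λ = -0.331338.
North component: ΔN = −sin φ cos λ·ΔX − sin φ sin λ·ΔY + cos φ·ΔZ = −(0.398941)(-0.331338)(-51.5) − (0.398941)(-0.943512)(356.9) + (0.916977)(-513.4) = -343.24 m.
1° of latitude spans πR/180 = 111177 m, so Δφ = -343.24 / 111177 × 3600 = -11.114″.

Δφ = -11.11″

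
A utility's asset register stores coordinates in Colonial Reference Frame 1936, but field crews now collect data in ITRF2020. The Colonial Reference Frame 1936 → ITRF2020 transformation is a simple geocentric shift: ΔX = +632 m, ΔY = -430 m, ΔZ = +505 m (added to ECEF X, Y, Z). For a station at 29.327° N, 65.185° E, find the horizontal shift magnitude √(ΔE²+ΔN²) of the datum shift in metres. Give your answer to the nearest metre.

906 m

The local east axis at (φ, λ) is (−sin λ, cos λ, 0), so ΔE = −sin(65.185°)·632 + cos(65.185°)·(-430) = -754.11 m.
The local north axis is (−sin φ cos λ, −sin φ sin λ, cos φ), giving ΔN = -129.915 + 191.165 + 440.278 = 501.53 m.
Horizontal magnitude = √(ΔE² + ΔN²) = √((-754.11)² + 501.53²) = 905.66 m.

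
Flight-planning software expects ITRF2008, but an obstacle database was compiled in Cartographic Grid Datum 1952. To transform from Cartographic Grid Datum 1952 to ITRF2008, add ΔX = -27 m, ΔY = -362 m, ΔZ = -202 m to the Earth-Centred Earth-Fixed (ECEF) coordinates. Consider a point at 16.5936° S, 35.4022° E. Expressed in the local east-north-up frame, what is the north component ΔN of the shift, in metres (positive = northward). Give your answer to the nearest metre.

The local north axis is (−sin φ cos λ, −sin φ sin λ, cos φ), giving ΔN = -6.285 − 59.890 − 193.588 = -259.76 m.

ΔN = -260 m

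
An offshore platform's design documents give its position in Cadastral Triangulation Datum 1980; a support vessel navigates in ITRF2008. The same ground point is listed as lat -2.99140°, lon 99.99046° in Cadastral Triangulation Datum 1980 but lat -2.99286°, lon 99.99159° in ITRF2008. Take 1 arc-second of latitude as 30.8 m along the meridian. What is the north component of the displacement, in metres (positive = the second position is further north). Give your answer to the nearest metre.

ΔN = -162 m

Δφ = -2.99286° − -2.99140° = -0.00146°; Δλ = 99.99159° − 99.99046° = +0.00113°.
1° of latitude = 3600 × 30.80 = 110880 m.
ΔN = Δφ × 110880 = -161.9 m; ΔE = Δλ × 110880 × cos(-2.99140°) = +0.00113 × 110880 × 0.998637 = 125.1 m.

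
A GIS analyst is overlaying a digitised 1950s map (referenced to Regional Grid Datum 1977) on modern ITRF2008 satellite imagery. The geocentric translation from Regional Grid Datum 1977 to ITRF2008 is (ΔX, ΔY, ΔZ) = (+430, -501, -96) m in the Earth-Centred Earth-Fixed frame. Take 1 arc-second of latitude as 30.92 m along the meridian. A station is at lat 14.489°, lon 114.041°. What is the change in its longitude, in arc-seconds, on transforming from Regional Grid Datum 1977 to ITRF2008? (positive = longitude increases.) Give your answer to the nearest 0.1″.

sin φ = 0.250194, cos φ = 0.968196, sin λ = 0.913254, cos λ = -0.407390.
East component: ΔE = −sin λ·ΔX + cos λ·ΔY = −(0.913254)(430) + (-0.407390)(-501) = -188.60 m.
1° of latitude spans 3600 × 30.92 = 111312 m; at latitude φ, 1° of longitude spans that × cos φ = 107771.8 m, so Δλ = -188.60 / 107771.8 × 3600 = -6.300″.

Δλ = -6.3″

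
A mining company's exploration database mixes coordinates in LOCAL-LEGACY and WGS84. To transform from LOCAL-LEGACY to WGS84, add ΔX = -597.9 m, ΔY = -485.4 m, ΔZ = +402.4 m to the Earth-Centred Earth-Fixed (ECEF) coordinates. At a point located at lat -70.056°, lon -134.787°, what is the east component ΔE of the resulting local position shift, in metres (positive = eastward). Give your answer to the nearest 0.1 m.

ΔE = -82.4 m

The local east axis at (φ, λ) is (−sin λ, cos λ, 0), so ΔE = −sin(-134.787°)·(-597.9) + cos(-134.787°)·(-485.4) = -82.40 m.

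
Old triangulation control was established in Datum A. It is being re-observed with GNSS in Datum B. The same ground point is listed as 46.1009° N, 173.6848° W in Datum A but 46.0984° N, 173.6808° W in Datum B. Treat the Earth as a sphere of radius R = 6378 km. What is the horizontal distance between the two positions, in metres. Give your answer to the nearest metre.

416 m

Δφ = 46.0984° − 46.1009° = -0.0025°; Δλ = -173.6808° − -173.6848° = +0.0040°.
1° along a meridian = πR/180 = 111317 m.
ΔN = Δφ × 111317 = -278.3 m; ΔE = Δλ × 111317 × cos(46.1009°) = +0.0040 × 111317 × 0.693391 = 308.7 m.
Distance = √(ΔE² + ΔN²) = √(308.7² + (-278.3)²) = 415.7 m.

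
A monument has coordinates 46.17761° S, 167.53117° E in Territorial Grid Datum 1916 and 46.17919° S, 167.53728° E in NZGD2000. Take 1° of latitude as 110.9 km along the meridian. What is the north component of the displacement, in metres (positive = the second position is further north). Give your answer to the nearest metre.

ΔN = -175 m

Δφ = -46.17919° − -46.17761° = -0.00158°; Δλ = 167.53728° − 167.53117° = +0.00611°.
ΔN = Δφ × 110900 = -175.2 m; ΔE = Δλ × 110900 × cos(-46.17761°) = +0.00611 × 110900 × 0.692425 = 469.2 m.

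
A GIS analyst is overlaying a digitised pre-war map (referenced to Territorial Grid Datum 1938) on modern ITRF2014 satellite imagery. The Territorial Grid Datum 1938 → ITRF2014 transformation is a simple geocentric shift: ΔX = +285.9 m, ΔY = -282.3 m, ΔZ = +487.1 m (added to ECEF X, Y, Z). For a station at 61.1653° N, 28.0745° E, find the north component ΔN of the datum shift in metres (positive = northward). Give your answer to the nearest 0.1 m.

ΔN = 130.3 m

At φ = 61.1653°, λ = 28.0745°: sin φ = 0.876015, cos φ = 0.482284, sin λ = 0.470619, cos λ = 0.882336.
ΔN = −sin φ cos λ·ΔX − sin φ sin λ·ΔY + cos φ·ΔZ = −(0.876015)(0.882336)(285.9) − (0.876015)(0.470619)(-282.3) + (0.482284)(487.1) = 130.32 m.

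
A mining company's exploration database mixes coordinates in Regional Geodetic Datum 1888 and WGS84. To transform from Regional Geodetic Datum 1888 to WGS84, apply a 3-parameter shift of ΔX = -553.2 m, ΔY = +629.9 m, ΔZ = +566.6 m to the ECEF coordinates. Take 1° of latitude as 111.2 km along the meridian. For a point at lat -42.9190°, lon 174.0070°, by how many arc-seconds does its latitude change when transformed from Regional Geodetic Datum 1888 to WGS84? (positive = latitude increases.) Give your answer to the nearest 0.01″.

Δφ = 27.01″

sin φ = -0.680964, cos φ = 0.732317, sin λ = 0.104407, cos λ = -0.994535.
North component: ΔN = −sin φ cos λ·ΔX − sin φ sin λ·ΔY + cos φ·ΔZ = −(-0.680964)(-0.994535)(-553.2) − (-0.680964)(0.104407)(629.9) + (0.732317)(566.6) = 834.37 m.
1° of latitude spans 111200 m, so Δφ = 834.37 / 111200 × 3600 = 27.012″.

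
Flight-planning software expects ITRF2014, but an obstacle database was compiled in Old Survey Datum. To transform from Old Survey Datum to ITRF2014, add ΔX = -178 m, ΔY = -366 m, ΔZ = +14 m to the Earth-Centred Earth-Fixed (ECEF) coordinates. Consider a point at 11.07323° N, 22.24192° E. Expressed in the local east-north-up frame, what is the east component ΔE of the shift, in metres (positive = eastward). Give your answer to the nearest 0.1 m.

ΔE = -271.4 m

The local east axis at (φ, λ) is (−sin λ, cos λ, 0), so ΔE = −sin(22.24192°)·(-178) + cos(22.24192°)·(-366) = -271.39 m.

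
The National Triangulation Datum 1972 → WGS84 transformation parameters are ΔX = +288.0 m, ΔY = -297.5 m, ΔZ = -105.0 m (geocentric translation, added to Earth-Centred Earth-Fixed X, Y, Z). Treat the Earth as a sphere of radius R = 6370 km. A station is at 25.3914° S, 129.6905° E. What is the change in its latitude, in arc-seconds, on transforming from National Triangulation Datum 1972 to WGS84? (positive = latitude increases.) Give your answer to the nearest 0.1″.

Δφ = -8.8″

sin φ = -0.428800, cos φ = 0.903400, sin λ = 0.769505, cos λ = -0.638640.
North component: ΔN = −sin φ cos λ·ΔX − sin φ sin λ·ΔY + cos φ·ΔZ = −(-0.428800)(-0.638640)(288.0) − (-0.428800)(0.769505)(-297.5) + (0.903400)(-105.0) = -271.89 m.
1° of latitude spans πR/180 = 111177 m, so Δφ = -271.89 / 111177 × 3600 = -8.804″.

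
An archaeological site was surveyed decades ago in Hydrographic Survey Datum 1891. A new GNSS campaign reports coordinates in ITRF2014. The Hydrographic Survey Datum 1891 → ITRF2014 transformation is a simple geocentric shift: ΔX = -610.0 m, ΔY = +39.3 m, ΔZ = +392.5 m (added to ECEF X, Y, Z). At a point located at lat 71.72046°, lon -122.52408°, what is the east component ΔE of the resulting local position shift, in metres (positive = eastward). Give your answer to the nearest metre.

The local east axis at (φ, λ) is (−sin λ, cos λ, 0), so ΔE = −sin(-122.52408°)·(-610.0) + cos(-122.52408°)·39.3 = -535.46 m.

ΔE = -535 m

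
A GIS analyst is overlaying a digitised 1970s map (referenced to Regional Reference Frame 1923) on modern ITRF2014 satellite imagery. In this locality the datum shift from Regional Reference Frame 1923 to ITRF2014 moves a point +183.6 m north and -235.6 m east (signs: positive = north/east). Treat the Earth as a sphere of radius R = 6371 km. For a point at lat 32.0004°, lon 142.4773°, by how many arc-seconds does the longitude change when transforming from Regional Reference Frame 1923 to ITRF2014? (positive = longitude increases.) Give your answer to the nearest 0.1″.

Δλ = -9.0″

At latitude 32.0004°, cos φ = 0.848044.
One radian of longitude at latitude φ spans R cos φ, so Δλ = ΔE / (R cos φ) = -235.6 / (6371000 × 0.848044) = -4.3606e-05 rad = -8.994″.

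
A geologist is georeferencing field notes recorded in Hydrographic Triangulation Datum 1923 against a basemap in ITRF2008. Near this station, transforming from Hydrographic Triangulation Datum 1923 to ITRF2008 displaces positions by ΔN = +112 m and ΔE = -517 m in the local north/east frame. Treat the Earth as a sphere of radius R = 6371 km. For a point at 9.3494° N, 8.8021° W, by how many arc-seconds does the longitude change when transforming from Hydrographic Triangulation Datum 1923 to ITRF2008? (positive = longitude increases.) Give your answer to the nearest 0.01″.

Δλ = -16.96″

At latitude 9.3494°, cos φ = 0.986716.
One radian of longitude at latitude φ spans R cos φ, so Δλ = ΔE / (R cos φ) = -517.0 / (6371000 × 0.986716) = -8.2241e-05 rad = -16.964″.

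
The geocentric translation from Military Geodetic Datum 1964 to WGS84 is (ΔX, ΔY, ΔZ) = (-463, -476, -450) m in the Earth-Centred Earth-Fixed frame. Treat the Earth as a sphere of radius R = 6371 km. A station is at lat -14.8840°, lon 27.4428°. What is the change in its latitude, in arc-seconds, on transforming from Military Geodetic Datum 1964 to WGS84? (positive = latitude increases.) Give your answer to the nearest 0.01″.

sin φ = -0.256863, cos φ = 0.966448, sin λ = 0.460863, cos λ = 0.887471.
North component: ΔN = −sin φ cos λ·ΔX − sin φ sin λ·ΔY + cos φ·ΔZ = −(-0.256863)(0.887471)(-463) − (-0.256863)(0.460863)(-476) + (0.966448)(-450) = -596.79 m.
1° of latitude spans πR/180 = 111195 m, so Δφ = -596.79 / 111195 × 3600 = -19.322″.

Δφ = -19.32″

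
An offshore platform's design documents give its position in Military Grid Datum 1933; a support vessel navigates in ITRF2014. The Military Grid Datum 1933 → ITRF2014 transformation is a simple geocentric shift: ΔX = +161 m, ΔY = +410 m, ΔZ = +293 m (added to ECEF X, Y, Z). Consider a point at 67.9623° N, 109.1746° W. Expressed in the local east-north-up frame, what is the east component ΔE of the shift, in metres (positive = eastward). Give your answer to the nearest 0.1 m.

ΔE = 17.4 m

At φ = 67.9623°, λ = -109.1746°: sin φ = 0.926937, cos φ = 0.375217, sin λ = -0.944522, cos λ = -0.328448.
ΔE = −sin λ·ΔX + cos λ·ΔY = −(-0.944522)·(161) + (-0.328448)·(410) = 17.40 m.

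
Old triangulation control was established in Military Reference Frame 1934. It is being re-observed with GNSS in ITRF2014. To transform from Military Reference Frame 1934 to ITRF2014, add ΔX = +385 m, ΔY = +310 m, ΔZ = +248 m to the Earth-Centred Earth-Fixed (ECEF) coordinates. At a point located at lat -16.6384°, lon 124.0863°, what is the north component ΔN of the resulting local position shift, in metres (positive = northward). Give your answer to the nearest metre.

The local north axis is (−sin φ cos λ, −sin φ sin λ, cos φ), giving ΔN = -61.781 + 73.513 + 237.616 = 249.35 m.

ΔN = 249 m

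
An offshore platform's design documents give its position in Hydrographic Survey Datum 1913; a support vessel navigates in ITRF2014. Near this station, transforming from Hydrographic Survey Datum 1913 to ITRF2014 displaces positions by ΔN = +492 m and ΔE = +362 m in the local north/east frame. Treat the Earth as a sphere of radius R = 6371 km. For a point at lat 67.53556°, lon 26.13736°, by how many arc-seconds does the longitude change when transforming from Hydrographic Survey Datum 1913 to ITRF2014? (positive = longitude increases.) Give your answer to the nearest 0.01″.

At latitude 67.53556°, cos φ = 0.382110.
One radian of longitude at latitude φ spans R cos φ, so Δλ = ΔE / (R cos φ) = 362.0 / (6371000 × 0.382110) = 1.4870e-04 rad = 30.672″.

Δλ = 30.67″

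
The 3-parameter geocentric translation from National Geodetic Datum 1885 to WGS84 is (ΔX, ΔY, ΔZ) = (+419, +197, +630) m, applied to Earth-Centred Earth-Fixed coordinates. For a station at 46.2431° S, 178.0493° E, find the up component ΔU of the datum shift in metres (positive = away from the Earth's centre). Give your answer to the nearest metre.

ΔU = -740 m

The local up (radial) axis is (cos φ cos λ, cos φ sin λ, sin φ), giving ΔU = -289.612 + 4.638 − 455.037 = -740.01 m.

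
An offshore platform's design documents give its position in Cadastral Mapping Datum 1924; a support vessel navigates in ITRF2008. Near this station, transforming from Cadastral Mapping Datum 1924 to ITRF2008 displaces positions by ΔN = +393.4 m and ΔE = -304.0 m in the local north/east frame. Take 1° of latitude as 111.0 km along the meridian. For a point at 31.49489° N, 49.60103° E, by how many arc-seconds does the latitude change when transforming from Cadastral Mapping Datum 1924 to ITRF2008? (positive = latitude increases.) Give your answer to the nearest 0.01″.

1° of latitude = 111.0 km, so Δφ = 393.4 / 111000 = 0.0035441° = 12.759″.

Δφ = 12.76″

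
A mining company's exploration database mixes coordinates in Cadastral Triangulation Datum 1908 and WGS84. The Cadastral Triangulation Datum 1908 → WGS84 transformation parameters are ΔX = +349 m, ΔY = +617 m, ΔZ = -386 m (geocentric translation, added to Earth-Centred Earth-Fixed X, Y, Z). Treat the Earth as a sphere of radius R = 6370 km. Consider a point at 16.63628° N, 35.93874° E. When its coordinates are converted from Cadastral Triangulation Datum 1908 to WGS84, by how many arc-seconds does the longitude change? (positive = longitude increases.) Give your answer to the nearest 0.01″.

sin φ = 0.286295, cos φ = 0.958141, sin λ = 0.586920, cos λ = 0.809645.
East component: ΔE = −sin λ·ΔX + cos λ·ΔY = −(0.586920)(349) + (0.809645)(617) = 294.72 m.
1° of latitude spans πR/180 = 111177 m; at latitude φ, 1° of longitude spans that × cos φ = 106523.7 m, so Δλ = 294.72 / 106523.7 × 3600 = 9.960″.

Δλ = 9.96″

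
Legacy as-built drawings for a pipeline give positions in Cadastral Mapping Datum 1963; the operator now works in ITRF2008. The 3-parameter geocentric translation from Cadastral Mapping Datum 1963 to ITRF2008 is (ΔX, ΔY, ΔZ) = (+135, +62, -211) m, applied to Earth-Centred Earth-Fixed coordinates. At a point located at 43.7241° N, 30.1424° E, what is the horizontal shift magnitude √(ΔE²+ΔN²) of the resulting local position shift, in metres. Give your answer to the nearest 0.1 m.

At φ = 43.7241°, λ = 30.1424°: sin φ = 0.691186, cos φ = 0.722676, sin λ = 0.502151, cos λ = 0.864780.
ΔE = −sin λ·ΔX + cos λ·ΔY = −(0.502151)·(135) + (0.864780)·(62) = -14.17 m.
ΔN = −sin φ cos λ·ΔX − sin φ sin λ·ΔY + cos φ·ΔZ = −(0.691186)(0.864780)(135) − (0.691186)(0.502151)(62) + (0.722676)(-211) = -254.70 m.
Horizontal magnitude = √(ΔE² + ΔN²) = √((-14.17)² + (-254.70)²) = 255.09 m.

255.1 m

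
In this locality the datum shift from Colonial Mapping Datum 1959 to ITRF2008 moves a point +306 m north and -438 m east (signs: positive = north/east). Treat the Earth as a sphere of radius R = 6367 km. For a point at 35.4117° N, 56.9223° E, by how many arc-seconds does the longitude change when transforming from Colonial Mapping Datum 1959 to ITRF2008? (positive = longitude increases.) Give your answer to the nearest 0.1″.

At latitude 35.4117°, cos φ = 0.815009.
One radian of longitude at latitude φ spans R cos φ, so Δλ = ΔE / (R cos φ) = -438.0 / (6367000 × 0.815009) = -8.4407e-05 rad = -17.410″.

Δλ = -17.4″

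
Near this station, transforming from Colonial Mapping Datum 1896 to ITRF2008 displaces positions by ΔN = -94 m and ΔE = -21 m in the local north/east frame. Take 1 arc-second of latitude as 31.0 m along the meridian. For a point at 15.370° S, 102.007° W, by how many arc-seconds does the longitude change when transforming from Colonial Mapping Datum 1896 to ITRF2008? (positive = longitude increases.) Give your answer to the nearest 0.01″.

Δλ = -0.70″

At latitude -15.370°, cos φ = 0.964234.
1″ of longitude at this latitude = 31.00 × cos φ = 29.8913 m, so Δλ = -21.0 / 29.8913 = -0.703″.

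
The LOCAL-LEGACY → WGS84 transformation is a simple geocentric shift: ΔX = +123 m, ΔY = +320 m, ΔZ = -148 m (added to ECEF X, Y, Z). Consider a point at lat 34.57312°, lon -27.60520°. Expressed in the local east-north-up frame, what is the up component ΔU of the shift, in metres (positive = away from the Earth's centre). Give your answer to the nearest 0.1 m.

ΔU = -116.3 m

The local up (radial) axis is (cos φ cos λ, cos φ sin λ, sin φ), giving ΔU = 89.749 − 122.095 − 83.984 = -116.33 m.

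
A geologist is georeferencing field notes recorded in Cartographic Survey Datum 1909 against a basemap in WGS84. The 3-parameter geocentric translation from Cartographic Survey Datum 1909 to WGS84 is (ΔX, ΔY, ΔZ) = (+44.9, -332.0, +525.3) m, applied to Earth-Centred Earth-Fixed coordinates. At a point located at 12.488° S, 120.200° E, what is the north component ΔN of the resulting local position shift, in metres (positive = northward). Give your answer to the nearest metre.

ΔN = 446 m

The local north axis is (−sin φ cos λ, −sin φ sin λ, cos φ), giving ΔN = -4.884 − 62.046 + 512.872 = 445.94 m.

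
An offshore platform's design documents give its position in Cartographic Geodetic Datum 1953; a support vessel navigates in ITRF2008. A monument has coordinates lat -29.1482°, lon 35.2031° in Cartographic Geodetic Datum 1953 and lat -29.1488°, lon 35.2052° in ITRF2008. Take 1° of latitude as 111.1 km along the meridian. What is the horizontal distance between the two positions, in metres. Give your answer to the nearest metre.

214 m

Δφ = -29.1488° − -29.1482° = -0.0006°; Δλ = 35.2052° − 35.2031° = +0.0021°.
ΔN = Δφ × 111100 = -66.7 m; ΔE = Δλ × 111100 × cos(-29.1482°) = +0.0021 × 111100 × 0.873363 = 203.8 m.
Distance = √(ΔE² + ΔN²) = √(203.8² + (-66.7)²) = 214.4 m.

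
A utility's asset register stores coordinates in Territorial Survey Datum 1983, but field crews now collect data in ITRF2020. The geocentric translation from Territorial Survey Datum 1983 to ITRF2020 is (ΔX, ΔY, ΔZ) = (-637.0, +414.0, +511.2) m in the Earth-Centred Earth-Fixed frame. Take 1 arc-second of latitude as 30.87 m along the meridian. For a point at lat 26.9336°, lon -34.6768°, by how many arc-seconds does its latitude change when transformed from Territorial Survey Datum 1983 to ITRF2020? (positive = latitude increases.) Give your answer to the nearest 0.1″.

Δφ = 25.9″

sin φ = 0.452958, cos φ = 0.891532, sin λ = -0.568947, cos λ = 0.822374.
North component: ΔN = −sin φ cos λ·ΔX − sin φ sin λ·ΔY + cos φ·ΔZ = −(0.452958)(0.822374)(-637.0) − (0.452958)(-0.568947)(414.0) + (0.891532)(511.2) = 799.73 m.
1° of latitude spans 3600 × 30.87 = 111132 m, so Δφ = 799.73 / 111132 × 3600 = 25.906″.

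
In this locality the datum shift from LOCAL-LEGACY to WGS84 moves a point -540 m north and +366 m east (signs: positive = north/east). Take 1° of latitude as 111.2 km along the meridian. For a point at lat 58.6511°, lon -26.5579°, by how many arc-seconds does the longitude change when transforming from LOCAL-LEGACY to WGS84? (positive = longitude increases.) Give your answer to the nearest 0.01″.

At latitude 58.6511°, cos φ = 0.520248.
1° of longitude at this latitude = 111.2 × cos φ = 57.85 km, so Δλ = 366.0 / 57851.6 = 0.0063265° = 22.776″.

Δλ = 22.78″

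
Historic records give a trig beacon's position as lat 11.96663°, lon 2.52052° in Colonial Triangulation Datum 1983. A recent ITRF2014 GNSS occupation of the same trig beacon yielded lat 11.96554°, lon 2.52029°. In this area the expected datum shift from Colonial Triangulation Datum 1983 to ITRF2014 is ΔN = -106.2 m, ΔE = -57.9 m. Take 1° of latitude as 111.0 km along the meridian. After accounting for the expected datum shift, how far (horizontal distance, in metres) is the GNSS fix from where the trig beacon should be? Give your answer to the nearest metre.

36 m

Observed coordinate differences: Δφ = -0.00109°, Δλ = -0.00023°.
Converting to metres (1° lat = 111000 m, cos φ = 0.978269): observed ΔN = -121.0 m, observed ΔE = -25.0 m.
Subtracting the expected shift leaves a residual of -121.0 − (-106.2) = -14.8 m north and -25.0 − (-57.9) = 32.9 m east.
Residual distance = √((-14.8)² + 32.9²) = 36.1 m.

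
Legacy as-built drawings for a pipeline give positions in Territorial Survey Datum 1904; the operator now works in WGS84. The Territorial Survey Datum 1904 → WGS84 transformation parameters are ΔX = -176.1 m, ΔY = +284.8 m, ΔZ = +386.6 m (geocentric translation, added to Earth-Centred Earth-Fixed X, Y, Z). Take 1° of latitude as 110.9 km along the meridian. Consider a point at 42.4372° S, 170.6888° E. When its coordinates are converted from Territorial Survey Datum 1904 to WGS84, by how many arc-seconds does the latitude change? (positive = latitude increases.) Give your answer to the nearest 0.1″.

sin φ = -0.674782, cos φ = 0.738017, sin λ = 0.161797, cos λ = -0.986824.
North component: ΔN = −sin φ cos λ·ΔX − sin φ sin λ·ΔY + cos φ·ΔZ = −(-0.674782)(-0.986824)(-176.1) − (-0.674782)(0.161797)(284.8) + (0.738017)(386.6) = 433.67 m.
1° of latitude spans 110900 m, so Δφ = 433.67 / 110900 × 3600 = 14.078″.

Δφ = 14.1″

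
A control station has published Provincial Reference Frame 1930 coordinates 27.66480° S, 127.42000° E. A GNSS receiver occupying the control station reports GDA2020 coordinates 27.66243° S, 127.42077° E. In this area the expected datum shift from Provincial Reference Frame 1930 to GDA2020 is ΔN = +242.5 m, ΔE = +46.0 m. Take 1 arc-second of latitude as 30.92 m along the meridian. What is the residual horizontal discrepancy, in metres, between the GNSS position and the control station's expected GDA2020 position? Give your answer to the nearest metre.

37 m

Observed coordinate differences: Δφ = +0.00237°, Δλ = +0.00077°.
Converting to metres (1° lat = 111312 m, cos φ = 0.885679): observed ΔN = 263.8 m, observed ΔE = 75.9 m.
Subtracting the expected shift leaves a residual of 263.8 − (242.5) = 21.3 m north and 75.9 − (46.0) = 29.9 m east.
Residual distance = √(21.3² + 29.9²) = 36.7 m.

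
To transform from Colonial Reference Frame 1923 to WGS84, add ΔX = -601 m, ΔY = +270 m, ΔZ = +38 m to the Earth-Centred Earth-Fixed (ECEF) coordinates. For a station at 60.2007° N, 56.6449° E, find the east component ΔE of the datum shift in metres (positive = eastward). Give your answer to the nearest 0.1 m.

ΔE = 650.5 m

At φ = 60.2007°, λ = 56.6449°: sin φ = 0.867772, cos φ = 0.496963, sin λ = 0.835279, cos λ = 0.549826.
ΔE = −sin λ·ΔX + cos λ·ΔY = −(0.835279)·(-601) + (0.549826)·(270) = 650.46 m.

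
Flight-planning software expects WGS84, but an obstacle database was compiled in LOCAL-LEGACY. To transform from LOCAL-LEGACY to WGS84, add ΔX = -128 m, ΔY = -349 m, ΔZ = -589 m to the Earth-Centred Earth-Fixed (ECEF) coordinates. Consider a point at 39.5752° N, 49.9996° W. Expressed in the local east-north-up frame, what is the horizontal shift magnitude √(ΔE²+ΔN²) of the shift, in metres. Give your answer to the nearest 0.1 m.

656.5 m

At φ = 39.5752°, λ = -49.9996°: sin φ = 0.637090, cos φ = 0.770789, sin λ = -0.766040, cos λ = 0.642793.
ΔE = −sin λ·ΔX + cos λ·ΔY = −(-0.766040)·(-128) + (0.642793)·(-349) = -322.39 m.
ΔN = −sin φ cos λ·ΔX − sin φ sin λ·ΔY + cos φ·ΔZ = −(0.637090)(0.642793)(-128) − (0.637090)(-0.766040)(-349) + (0.770789)(-589) = -571.90 m.
Horizontal magnitude = √(ΔE² + ΔN²) = √((-322.39)² + (-571.90)²) = 656.51 m.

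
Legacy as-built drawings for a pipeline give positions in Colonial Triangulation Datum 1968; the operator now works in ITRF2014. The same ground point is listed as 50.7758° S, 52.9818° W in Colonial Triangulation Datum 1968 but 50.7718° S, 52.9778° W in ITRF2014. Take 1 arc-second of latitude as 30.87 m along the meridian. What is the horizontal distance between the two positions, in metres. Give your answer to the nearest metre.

526 m

Δφ = -50.7718° − -50.7758° = +0.0040°; Δλ = -52.9778° − -52.9818° = +0.0040°.
1° of latitude = 3600 × 30.87 = 111132 m.
ΔN = Δφ × 111132 = 444.5 m; ΔE = Δλ × 111132 × cos(-50.7758°) = +0.0040 × 111132 × 0.632357 = 281.1 m.
Distance = √(ΔE² + ΔN²) = √(281.1² + 444.5²) = 525.9 m.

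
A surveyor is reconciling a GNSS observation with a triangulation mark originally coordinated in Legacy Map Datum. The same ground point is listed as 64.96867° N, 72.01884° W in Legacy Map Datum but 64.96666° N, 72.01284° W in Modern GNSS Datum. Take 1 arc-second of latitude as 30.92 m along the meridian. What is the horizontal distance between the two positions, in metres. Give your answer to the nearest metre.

360 m

Δφ = 64.96666° − 64.96867° = -0.00201°; Δλ = -72.01284° − -72.01884° = +0.00600°.
1° of latitude = 3600 × 30.92 = 111312 m.
ΔN = Δφ × 111312 = -223.7 m; ΔE = Δλ × 111312 × cos(64.96867°) = +0.00600 × 111312 × 0.423114 = 282.6 m.
Distance = √(ΔE² + ΔN²) = √(282.6² + (-223.7)²) = 360.4 m.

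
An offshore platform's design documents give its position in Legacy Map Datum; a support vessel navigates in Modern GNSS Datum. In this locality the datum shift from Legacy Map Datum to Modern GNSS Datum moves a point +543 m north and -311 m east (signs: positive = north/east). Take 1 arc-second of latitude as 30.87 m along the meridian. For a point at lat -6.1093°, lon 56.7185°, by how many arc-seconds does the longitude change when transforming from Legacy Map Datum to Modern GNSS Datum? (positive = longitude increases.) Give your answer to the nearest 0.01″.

At latitude -6.1093°, cos φ = 0.994321.
1″ of longitude at this latitude = 30.87 × cos φ = 30.6947 m, so Δλ = -311.0 / 30.6947 = -10.132″.

Δλ = -10.13″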